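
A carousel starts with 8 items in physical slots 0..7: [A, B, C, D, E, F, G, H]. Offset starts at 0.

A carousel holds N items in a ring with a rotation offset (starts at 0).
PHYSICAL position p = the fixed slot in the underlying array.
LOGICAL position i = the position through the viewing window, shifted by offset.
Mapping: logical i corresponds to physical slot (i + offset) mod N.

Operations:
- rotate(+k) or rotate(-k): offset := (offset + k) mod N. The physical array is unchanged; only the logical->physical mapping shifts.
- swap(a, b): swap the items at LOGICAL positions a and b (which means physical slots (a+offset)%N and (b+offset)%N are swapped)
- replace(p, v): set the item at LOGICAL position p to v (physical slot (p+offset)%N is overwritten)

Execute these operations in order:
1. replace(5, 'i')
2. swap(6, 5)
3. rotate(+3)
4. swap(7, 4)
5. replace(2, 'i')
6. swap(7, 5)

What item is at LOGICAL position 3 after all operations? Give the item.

Answer: i

Derivation:
After op 1 (replace(5, 'i')): offset=0, physical=[A,B,C,D,E,i,G,H], logical=[A,B,C,D,E,i,G,H]
After op 2 (swap(6, 5)): offset=0, physical=[A,B,C,D,E,G,i,H], logical=[A,B,C,D,E,G,i,H]
After op 3 (rotate(+3)): offset=3, physical=[A,B,C,D,E,G,i,H], logical=[D,E,G,i,H,A,B,C]
After op 4 (swap(7, 4)): offset=3, physical=[A,B,H,D,E,G,i,C], logical=[D,E,G,i,C,A,B,H]
After op 5 (replace(2, 'i')): offset=3, physical=[A,B,H,D,E,i,i,C], logical=[D,E,i,i,C,A,B,H]
After op 6 (swap(7, 5)): offset=3, physical=[H,B,A,D,E,i,i,C], logical=[D,E,i,i,C,H,B,A]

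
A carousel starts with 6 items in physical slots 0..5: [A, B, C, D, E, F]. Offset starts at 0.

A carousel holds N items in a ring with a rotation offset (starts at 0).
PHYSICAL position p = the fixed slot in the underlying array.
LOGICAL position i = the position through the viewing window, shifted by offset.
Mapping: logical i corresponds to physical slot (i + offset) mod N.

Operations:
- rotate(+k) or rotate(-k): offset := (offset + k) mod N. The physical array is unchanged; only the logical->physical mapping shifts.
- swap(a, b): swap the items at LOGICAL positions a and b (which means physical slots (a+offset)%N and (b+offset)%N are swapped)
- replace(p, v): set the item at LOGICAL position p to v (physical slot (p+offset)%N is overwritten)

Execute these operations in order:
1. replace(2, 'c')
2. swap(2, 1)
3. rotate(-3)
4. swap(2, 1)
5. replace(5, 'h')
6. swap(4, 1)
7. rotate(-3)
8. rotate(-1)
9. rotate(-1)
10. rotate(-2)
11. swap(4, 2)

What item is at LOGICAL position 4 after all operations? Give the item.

Answer: c

Derivation:
After op 1 (replace(2, 'c')): offset=0, physical=[A,B,c,D,E,F], logical=[A,B,c,D,E,F]
After op 2 (swap(2, 1)): offset=0, physical=[A,c,B,D,E,F], logical=[A,c,B,D,E,F]
After op 3 (rotate(-3)): offset=3, physical=[A,c,B,D,E,F], logical=[D,E,F,A,c,B]
After op 4 (swap(2, 1)): offset=3, physical=[A,c,B,D,F,E], logical=[D,F,E,A,c,B]
After op 5 (replace(5, 'h')): offset=3, physical=[A,c,h,D,F,E], logical=[D,F,E,A,c,h]
After op 6 (swap(4, 1)): offset=3, physical=[A,F,h,D,c,E], logical=[D,c,E,A,F,h]
After op 7 (rotate(-3)): offset=0, physical=[A,F,h,D,c,E], logical=[A,F,h,D,c,E]
After op 8 (rotate(-1)): offset=5, physical=[A,F,h,D,c,E], logical=[E,A,F,h,D,c]
After op 9 (rotate(-1)): offset=4, physical=[A,F,h,D,c,E], logical=[c,E,A,F,h,D]
After op 10 (rotate(-2)): offset=2, physical=[A,F,h,D,c,E], logical=[h,D,c,E,A,F]
After op 11 (swap(4, 2)): offset=2, physical=[c,F,h,D,A,E], logical=[h,D,A,E,c,F]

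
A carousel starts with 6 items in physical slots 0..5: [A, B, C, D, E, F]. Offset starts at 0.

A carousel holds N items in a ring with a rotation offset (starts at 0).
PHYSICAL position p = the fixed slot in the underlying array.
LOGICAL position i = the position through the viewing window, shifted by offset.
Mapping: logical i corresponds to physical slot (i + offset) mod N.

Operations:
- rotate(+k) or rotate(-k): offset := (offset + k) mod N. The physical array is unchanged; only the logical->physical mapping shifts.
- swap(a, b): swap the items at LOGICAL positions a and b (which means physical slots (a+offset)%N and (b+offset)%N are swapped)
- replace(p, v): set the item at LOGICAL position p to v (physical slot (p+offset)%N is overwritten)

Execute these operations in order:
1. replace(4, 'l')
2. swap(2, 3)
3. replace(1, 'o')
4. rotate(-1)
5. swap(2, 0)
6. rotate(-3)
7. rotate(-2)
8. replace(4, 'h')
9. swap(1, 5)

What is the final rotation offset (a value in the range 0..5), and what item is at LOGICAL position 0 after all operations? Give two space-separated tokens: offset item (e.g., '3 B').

After op 1 (replace(4, 'l')): offset=0, physical=[A,B,C,D,l,F], logical=[A,B,C,D,l,F]
After op 2 (swap(2, 3)): offset=0, physical=[A,B,D,C,l,F], logical=[A,B,D,C,l,F]
After op 3 (replace(1, 'o')): offset=0, physical=[A,o,D,C,l,F], logical=[A,o,D,C,l,F]
After op 4 (rotate(-1)): offset=5, physical=[A,o,D,C,l,F], logical=[F,A,o,D,C,l]
After op 5 (swap(2, 0)): offset=5, physical=[A,F,D,C,l,o], logical=[o,A,F,D,C,l]
After op 6 (rotate(-3)): offset=2, physical=[A,F,D,C,l,o], logical=[D,C,l,o,A,F]
After op 7 (rotate(-2)): offset=0, physical=[A,F,D,C,l,o], logical=[A,F,D,C,l,o]
After op 8 (replace(4, 'h')): offset=0, physical=[A,F,D,C,h,o], logical=[A,F,D,C,h,o]
After op 9 (swap(1, 5)): offset=0, physical=[A,o,D,C,h,F], logical=[A,o,D,C,h,F]

Answer: 0 A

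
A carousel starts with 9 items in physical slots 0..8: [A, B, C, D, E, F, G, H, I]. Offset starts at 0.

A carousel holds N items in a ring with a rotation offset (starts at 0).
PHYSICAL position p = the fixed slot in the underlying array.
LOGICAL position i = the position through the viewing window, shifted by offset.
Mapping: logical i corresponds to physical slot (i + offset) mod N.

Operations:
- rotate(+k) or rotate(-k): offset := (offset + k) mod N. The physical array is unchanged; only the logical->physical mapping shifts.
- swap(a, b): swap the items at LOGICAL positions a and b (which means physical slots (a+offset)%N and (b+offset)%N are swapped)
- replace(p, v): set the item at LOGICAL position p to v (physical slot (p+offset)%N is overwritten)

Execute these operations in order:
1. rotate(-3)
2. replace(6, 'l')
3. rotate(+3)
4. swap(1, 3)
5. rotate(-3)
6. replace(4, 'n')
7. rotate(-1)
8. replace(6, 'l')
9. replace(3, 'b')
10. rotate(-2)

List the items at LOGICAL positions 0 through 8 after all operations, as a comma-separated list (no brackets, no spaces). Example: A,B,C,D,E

Answer: B,E,F,G,H,b,A,n,l

Derivation:
After op 1 (rotate(-3)): offset=6, physical=[A,B,C,D,E,F,G,H,I], logical=[G,H,I,A,B,C,D,E,F]
After op 2 (replace(6, 'l')): offset=6, physical=[A,B,C,l,E,F,G,H,I], logical=[G,H,I,A,B,C,l,E,F]
After op 3 (rotate(+3)): offset=0, physical=[A,B,C,l,E,F,G,H,I], logical=[A,B,C,l,E,F,G,H,I]
After op 4 (swap(1, 3)): offset=0, physical=[A,l,C,B,E,F,G,H,I], logical=[A,l,C,B,E,F,G,H,I]
After op 5 (rotate(-3)): offset=6, physical=[A,l,C,B,E,F,G,H,I], logical=[G,H,I,A,l,C,B,E,F]
After op 6 (replace(4, 'n')): offset=6, physical=[A,n,C,B,E,F,G,H,I], logical=[G,H,I,A,n,C,B,E,F]
After op 7 (rotate(-1)): offset=5, physical=[A,n,C,B,E,F,G,H,I], logical=[F,G,H,I,A,n,C,B,E]
After op 8 (replace(6, 'l')): offset=5, physical=[A,n,l,B,E,F,G,H,I], logical=[F,G,H,I,A,n,l,B,E]
After op 9 (replace(3, 'b')): offset=5, physical=[A,n,l,B,E,F,G,H,b], logical=[F,G,H,b,A,n,l,B,E]
After op 10 (rotate(-2)): offset=3, physical=[A,n,l,B,E,F,G,H,b], logical=[B,E,F,G,H,b,A,n,l]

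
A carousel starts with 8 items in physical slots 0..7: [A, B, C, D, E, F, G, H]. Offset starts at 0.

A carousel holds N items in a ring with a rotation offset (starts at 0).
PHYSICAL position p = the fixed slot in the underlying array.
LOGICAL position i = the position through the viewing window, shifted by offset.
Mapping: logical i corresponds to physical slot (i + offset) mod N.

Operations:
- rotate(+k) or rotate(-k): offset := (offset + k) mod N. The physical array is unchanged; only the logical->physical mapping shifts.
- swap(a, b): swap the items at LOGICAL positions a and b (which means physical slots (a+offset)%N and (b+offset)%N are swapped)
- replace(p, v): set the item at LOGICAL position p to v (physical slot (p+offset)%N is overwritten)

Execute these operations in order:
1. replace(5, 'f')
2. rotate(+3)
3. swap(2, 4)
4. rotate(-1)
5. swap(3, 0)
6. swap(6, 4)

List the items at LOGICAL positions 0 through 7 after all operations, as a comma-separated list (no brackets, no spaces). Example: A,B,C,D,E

Answer: H,D,E,C,A,f,G,B

Derivation:
After op 1 (replace(5, 'f')): offset=0, physical=[A,B,C,D,E,f,G,H], logical=[A,B,C,D,E,f,G,H]
After op 2 (rotate(+3)): offset=3, physical=[A,B,C,D,E,f,G,H], logical=[D,E,f,G,H,A,B,C]
After op 3 (swap(2, 4)): offset=3, physical=[A,B,C,D,E,H,G,f], logical=[D,E,H,G,f,A,B,C]
After op 4 (rotate(-1)): offset=2, physical=[A,B,C,D,E,H,G,f], logical=[C,D,E,H,G,f,A,B]
After op 5 (swap(3, 0)): offset=2, physical=[A,B,H,D,E,C,G,f], logical=[H,D,E,C,G,f,A,B]
After op 6 (swap(6, 4)): offset=2, physical=[G,B,H,D,E,C,A,f], logical=[H,D,E,C,A,f,G,B]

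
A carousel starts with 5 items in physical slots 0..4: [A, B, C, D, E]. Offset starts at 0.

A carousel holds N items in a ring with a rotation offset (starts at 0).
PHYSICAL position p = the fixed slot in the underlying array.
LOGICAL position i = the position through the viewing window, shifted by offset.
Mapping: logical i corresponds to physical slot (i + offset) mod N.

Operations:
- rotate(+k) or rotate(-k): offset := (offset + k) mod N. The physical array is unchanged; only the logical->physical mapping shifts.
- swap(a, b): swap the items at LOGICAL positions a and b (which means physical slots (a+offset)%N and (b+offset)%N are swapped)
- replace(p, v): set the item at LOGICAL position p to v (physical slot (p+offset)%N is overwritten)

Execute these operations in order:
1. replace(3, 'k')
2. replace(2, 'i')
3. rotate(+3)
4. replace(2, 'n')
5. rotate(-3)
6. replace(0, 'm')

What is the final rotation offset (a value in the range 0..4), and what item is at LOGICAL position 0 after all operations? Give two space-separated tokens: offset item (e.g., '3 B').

After op 1 (replace(3, 'k')): offset=0, physical=[A,B,C,k,E], logical=[A,B,C,k,E]
After op 2 (replace(2, 'i')): offset=0, physical=[A,B,i,k,E], logical=[A,B,i,k,E]
After op 3 (rotate(+3)): offset=3, physical=[A,B,i,k,E], logical=[k,E,A,B,i]
After op 4 (replace(2, 'n')): offset=3, physical=[n,B,i,k,E], logical=[k,E,n,B,i]
After op 5 (rotate(-3)): offset=0, physical=[n,B,i,k,E], logical=[n,B,i,k,E]
After op 6 (replace(0, 'm')): offset=0, physical=[m,B,i,k,E], logical=[m,B,i,k,E]

Answer: 0 m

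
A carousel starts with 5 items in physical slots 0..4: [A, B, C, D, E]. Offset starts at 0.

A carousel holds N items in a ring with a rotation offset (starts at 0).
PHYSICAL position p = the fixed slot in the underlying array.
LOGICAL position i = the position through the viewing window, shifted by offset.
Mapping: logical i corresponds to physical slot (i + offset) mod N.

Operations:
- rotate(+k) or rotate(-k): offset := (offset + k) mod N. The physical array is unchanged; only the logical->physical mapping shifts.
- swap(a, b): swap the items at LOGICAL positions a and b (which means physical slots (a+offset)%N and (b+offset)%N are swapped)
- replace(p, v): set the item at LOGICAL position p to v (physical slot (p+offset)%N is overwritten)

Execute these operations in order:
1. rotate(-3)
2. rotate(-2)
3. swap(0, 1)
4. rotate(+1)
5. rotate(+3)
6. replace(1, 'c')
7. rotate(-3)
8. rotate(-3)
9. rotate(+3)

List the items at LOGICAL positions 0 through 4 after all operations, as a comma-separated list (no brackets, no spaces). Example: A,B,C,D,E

Answer: A,C,D,E,c

Derivation:
After op 1 (rotate(-3)): offset=2, physical=[A,B,C,D,E], logical=[C,D,E,A,B]
After op 2 (rotate(-2)): offset=0, physical=[A,B,C,D,E], logical=[A,B,C,D,E]
After op 3 (swap(0, 1)): offset=0, physical=[B,A,C,D,E], logical=[B,A,C,D,E]
After op 4 (rotate(+1)): offset=1, physical=[B,A,C,D,E], logical=[A,C,D,E,B]
After op 5 (rotate(+3)): offset=4, physical=[B,A,C,D,E], logical=[E,B,A,C,D]
After op 6 (replace(1, 'c')): offset=4, physical=[c,A,C,D,E], logical=[E,c,A,C,D]
After op 7 (rotate(-3)): offset=1, physical=[c,A,C,D,E], logical=[A,C,D,E,c]
After op 8 (rotate(-3)): offset=3, physical=[c,A,C,D,E], logical=[D,E,c,A,C]
After op 9 (rotate(+3)): offset=1, physical=[c,A,C,D,E], logical=[A,C,D,E,c]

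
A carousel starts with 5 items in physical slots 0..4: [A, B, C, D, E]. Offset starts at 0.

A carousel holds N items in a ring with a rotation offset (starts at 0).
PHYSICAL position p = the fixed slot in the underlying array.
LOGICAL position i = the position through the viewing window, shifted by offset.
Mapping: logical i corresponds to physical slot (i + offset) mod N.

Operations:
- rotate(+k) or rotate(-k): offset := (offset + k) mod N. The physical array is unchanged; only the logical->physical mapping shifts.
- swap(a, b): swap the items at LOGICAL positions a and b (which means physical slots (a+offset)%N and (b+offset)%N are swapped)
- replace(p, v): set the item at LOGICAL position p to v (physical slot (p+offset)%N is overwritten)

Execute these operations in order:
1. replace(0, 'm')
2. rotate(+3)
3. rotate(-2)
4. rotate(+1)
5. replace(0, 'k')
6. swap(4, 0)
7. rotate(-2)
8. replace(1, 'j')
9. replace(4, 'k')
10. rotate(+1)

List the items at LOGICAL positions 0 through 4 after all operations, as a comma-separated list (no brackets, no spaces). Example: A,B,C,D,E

After op 1 (replace(0, 'm')): offset=0, physical=[m,B,C,D,E], logical=[m,B,C,D,E]
After op 2 (rotate(+3)): offset=3, physical=[m,B,C,D,E], logical=[D,E,m,B,C]
After op 3 (rotate(-2)): offset=1, physical=[m,B,C,D,E], logical=[B,C,D,E,m]
After op 4 (rotate(+1)): offset=2, physical=[m,B,C,D,E], logical=[C,D,E,m,B]
After op 5 (replace(0, 'k')): offset=2, physical=[m,B,k,D,E], logical=[k,D,E,m,B]
After op 6 (swap(4, 0)): offset=2, physical=[m,k,B,D,E], logical=[B,D,E,m,k]
After op 7 (rotate(-2)): offset=0, physical=[m,k,B,D,E], logical=[m,k,B,D,E]
After op 8 (replace(1, 'j')): offset=0, physical=[m,j,B,D,E], logical=[m,j,B,D,E]
After op 9 (replace(4, 'k')): offset=0, physical=[m,j,B,D,k], logical=[m,j,B,D,k]
After op 10 (rotate(+1)): offset=1, physical=[m,j,B,D,k], logical=[j,B,D,k,m]

Answer: j,B,D,k,m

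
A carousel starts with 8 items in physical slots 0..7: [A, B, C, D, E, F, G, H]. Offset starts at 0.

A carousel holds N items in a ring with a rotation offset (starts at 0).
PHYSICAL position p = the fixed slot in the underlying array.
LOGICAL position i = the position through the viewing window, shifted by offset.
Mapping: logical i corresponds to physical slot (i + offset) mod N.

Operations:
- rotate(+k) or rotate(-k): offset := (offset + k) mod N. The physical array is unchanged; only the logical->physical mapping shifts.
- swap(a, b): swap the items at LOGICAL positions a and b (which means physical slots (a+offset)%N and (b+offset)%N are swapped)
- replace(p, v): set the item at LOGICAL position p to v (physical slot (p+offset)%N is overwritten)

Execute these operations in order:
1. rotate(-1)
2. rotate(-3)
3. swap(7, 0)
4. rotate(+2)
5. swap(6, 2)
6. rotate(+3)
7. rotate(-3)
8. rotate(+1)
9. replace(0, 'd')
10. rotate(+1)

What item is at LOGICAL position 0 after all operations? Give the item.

Answer: D

Derivation:
After op 1 (rotate(-1)): offset=7, physical=[A,B,C,D,E,F,G,H], logical=[H,A,B,C,D,E,F,G]
After op 2 (rotate(-3)): offset=4, physical=[A,B,C,D,E,F,G,H], logical=[E,F,G,H,A,B,C,D]
After op 3 (swap(7, 0)): offset=4, physical=[A,B,C,E,D,F,G,H], logical=[D,F,G,H,A,B,C,E]
After op 4 (rotate(+2)): offset=6, physical=[A,B,C,E,D,F,G,H], logical=[G,H,A,B,C,E,D,F]
After op 5 (swap(6, 2)): offset=6, physical=[D,B,C,E,A,F,G,H], logical=[G,H,D,B,C,E,A,F]
After op 6 (rotate(+3)): offset=1, physical=[D,B,C,E,A,F,G,H], logical=[B,C,E,A,F,G,H,D]
After op 7 (rotate(-3)): offset=6, physical=[D,B,C,E,A,F,G,H], logical=[G,H,D,B,C,E,A,F]
After op 8 (rotate(+1)): offset=7, physical=[D,B,C,E,A,F,G,H], logical=[H,D,B,C,E,A,F,G]
After op 9 (replace(0, 'd')): offset=7, physical=[D,B,C,E,A,F,G,d], logical=[d,D,B,C,E,A,F,G]
After op 10 (rotate(+1)): offset=0, physical=[D,B,C,E,A,F,G,d], logical=[D,B,C,E,A,F,G,d]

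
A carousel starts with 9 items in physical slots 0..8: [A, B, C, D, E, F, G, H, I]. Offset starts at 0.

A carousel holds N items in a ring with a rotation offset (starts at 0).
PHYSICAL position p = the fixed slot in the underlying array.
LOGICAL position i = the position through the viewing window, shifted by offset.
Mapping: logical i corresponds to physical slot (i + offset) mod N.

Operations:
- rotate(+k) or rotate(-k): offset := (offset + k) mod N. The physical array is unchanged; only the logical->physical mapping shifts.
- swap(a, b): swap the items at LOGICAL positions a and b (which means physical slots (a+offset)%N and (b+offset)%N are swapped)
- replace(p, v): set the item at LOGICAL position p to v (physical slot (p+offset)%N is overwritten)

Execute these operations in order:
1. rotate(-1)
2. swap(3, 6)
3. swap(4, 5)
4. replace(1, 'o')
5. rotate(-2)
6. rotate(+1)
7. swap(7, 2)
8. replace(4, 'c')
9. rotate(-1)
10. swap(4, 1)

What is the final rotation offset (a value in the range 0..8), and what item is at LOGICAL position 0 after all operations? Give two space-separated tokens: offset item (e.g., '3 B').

Answer: 6 G

Derivation:
After op 1 (rotate(-1)): offset=8, physical=[A,B,C,D,E,F,G,H,I], logical=[I,A,B,C,D,E,F,G,H]
After op 2 (swap(3, 6)): offset=8, physical=[A,B,F,D,E,C,G,H,I], logical=[I,A,B,F,D,E,C,G,H]
After op 3 (swap(4, 5)): offset=8, physical=[A,B,F,E,D,C,G,H,I], logical=[I,A,B,F,E,D,C,G,H]
After op 4 (replace(1, 'o')): offset=8, physical=[o,B,F,E,D,C,G,H,I], logical=[I,o,B,F,E,D,C,G,H]
After op 5 (rotate(-2)): offset=6, physical=[o,B,F,E,D,C,G,H,I], logical=[G,H,I,o,B,F,E,D,C]
After op 6 (rotate(+1)): offset=7, physical=[o,B,F,E,D,C,G,H,I], logical=[H,I,o,B,F,E,D,C,G]
After op 7 (swap(7, 2)): offset=7, physical=[C,B,F,E,D,o,G,H,I], logical=[H,I,C,B,F,E,D,o,G]
After op 8 (replace(4, 'c')): offset=7, physical=[C,B,c,E,D,o,G,H,I], logical=[H,I,C,B,c,E,D,o,G]
After op 9 (rotate(-1)): offset=6, physical=[C,B,c,E,D,o,G,H,I], logical=[G,H,I,C,B,c,E,D,o]
After op 10 (swap(4, 1)): offset=6, physical=[C,H,c,E,D,o,G,B,I], logical=[G,B,I,C,H,c,E,D,o]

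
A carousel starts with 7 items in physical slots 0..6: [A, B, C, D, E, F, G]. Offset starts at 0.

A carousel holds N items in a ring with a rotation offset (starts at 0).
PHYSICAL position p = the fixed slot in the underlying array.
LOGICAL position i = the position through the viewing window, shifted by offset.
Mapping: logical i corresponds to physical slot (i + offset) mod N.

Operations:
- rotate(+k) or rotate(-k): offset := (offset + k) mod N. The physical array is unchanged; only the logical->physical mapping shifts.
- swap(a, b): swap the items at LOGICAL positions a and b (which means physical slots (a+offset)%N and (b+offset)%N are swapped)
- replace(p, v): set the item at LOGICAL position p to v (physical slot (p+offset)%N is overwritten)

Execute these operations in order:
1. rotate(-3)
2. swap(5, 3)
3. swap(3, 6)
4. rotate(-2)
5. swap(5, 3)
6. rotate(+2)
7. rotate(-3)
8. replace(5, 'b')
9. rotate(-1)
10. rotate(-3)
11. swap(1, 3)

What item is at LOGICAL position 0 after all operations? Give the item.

Answer: E

Derivation:
After op 1 (rotate(-3)): offset=4, physical=[A,B,C,D,E,F,G], logical=[E,F,G,A,B,C,D]
After op 2 (swap(5, 3)): offset=4, physical=[C,B,A,D,E,F,G], logical=[E,F,G,C,B,A,D]
After op 3 (swap(3, 6)): offset=4, physical=[D,B,A,C,E,F,G], logical=[E,F,G,D,B,A,C]
After op 4 (rotate(-2)): offset=2, physical=[D,B,A,C,E,F,G], logical=[A,C,E,F,G,D,B]
After op 5 (swap(5, 3)): offset=2, physical=[F,B,A,C,E,D,G], logical=[A,C,E,D,G,F,B]
After op 6 (rotate(+2)): offset=4, physical=[F,B,A,C,E,D,G], logical=[E,D,G,F,B,A,C]
After op 7 (rotate(-3)): offset=1, physical=[F,B,A,C,E,D,G], logical=[B,A,C,E,D,G,F]
After op 8 (replace(5, 'b')): offset=1, physical=[F,B,A,C,E,D,b], logical=[B,A,C,E,D,b,F]
After op 9 (rotate(-1)): offset=0, physical=[F,B,A,C,E,D,b], logical=[F,B,A,C,E,D,b]
After op 10 (rotate(-3)): offset=4, physical=[F,B,A,C,E,D,b], logical=[E,D,b,F,B,A,C]
After op 11 (swap(1, 3)): offset=4, physical=[D,B,A,C,E,F,b], logical=[E,F,b,D,B,A,C]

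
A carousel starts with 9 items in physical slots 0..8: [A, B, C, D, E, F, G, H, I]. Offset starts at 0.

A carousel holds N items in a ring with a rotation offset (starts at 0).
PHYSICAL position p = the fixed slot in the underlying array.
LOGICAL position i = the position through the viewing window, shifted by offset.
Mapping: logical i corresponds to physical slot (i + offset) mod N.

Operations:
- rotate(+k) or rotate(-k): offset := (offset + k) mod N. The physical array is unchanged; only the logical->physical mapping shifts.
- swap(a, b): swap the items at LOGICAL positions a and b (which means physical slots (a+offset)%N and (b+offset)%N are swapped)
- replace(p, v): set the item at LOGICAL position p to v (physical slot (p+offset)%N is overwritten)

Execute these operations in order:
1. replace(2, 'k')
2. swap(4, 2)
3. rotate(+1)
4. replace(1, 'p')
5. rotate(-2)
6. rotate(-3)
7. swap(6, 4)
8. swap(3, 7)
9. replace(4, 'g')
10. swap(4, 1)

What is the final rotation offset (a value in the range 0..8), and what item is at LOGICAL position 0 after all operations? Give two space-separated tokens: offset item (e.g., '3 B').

After op 1 (replace(2, 'k')): offset=0, physical=[A,B,k,D,E,F,G,H,I], logical=[A,B,k,D,E,F,G,H,I]
After op 2 (swap(4, 2)): offset=0, physical=[A,B,E,D,k,F,G,H,I], logical=[A,B,E,D,k,F,G,H,I]
After op 3 (rotate(+1)): offset=1, physical=[A,B,E,D,k,F,G,H,I], logical=[B,E,D,k,F,G,H,I,A]
After op 4 (replace(1, 'p')): offset=1, physical=[A,B,p,D,k,F,G,H,I], logical=[B,p,D,k,F,G,H,I,A]
After op 5 (rotate(-2)): offset=8, physical=[A,B,p,D,k,F,G,H,I], logical=[I,A,B,p,D,k,F,G,H]
After op 6 (rotate(-3)): offset=5, physical=[A,B,p,D,k,F,G,H,I], logical=[F,G,H,I,A,B,p,D,k]
After op 7 (swap(6, 4)): offset=5, physical=[p,B,A,D,k,F,G,H,I], logical=[F,G,H,I,p,B,A,D,k]
After op 8 (swap(3, 7)): offset=5, physical=[p,B,A,I,k,F,G,H,D], logical=[F,G,H,D,p,B,A,I,k]
After op 9 (replace(4, 'g')): offset=5, physical=[g,B,A,I,k,F,G,H,D], logical=[F,G,H,D,g,B,A,I,k]
After op 10 (swap(4, 1)): offset=5, physical=[G,B,A,I,k,F,g,H,D], logical=[F,g,H,D,G,B,A,I,k]

Answer: 5 F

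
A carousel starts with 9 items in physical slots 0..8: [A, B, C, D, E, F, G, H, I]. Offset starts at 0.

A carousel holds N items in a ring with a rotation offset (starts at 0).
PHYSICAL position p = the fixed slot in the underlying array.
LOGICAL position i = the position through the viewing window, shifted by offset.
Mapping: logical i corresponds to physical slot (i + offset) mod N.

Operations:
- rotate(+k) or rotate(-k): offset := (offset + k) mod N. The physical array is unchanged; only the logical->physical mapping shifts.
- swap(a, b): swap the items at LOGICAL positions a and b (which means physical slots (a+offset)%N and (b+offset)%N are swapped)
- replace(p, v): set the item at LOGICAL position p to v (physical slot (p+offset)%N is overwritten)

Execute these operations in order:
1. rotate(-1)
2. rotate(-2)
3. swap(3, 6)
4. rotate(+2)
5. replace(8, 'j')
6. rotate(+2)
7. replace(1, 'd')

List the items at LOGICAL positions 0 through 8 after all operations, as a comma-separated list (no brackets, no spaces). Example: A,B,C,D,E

After op 1 (rotate(-1)): offset=8, physical=[A,B,C,D,E,F,G,H,I], logical=[I,A,B,C,D,E,F,G,H]
After op 2 (rotate(-2)): offset=6, physical=[A,B,C,D,E,F,G,H,I], logical=[G,H,I,A,B,C,D,E,F]
After op 3 (swap(3, 6)): offset=6, physical=[D,B,C,A,E,F,G,H,I], logical=[G,H,I,D,B,C,A,E,F]
After op 4 (rotate(+2)): offset=8, physical=[D,B,C,A,E,F,G,H,I], logical=[I,D,B,C,A,E,F,G,H]
After op 5 (replace(8, 'j')): offset=8, physical=[D,B,C,A,E,F,G,j,I], logical=[I,D,B,C,A,E,F,G,j]
After op 6 (rotate(+2)): offset=1, physical=[D,B,C,A,E,F,G,j,I], logical=[B,C,A,E,F,G,j,I,D]
After op 7 (replace(1, 'd')): offset=1, physical=[D,B,d,A,E,F,G,j,I], logical=[B,d,A,E,F,G,j,I,D]

Answer: B,d,A,E,F,G,j,I,D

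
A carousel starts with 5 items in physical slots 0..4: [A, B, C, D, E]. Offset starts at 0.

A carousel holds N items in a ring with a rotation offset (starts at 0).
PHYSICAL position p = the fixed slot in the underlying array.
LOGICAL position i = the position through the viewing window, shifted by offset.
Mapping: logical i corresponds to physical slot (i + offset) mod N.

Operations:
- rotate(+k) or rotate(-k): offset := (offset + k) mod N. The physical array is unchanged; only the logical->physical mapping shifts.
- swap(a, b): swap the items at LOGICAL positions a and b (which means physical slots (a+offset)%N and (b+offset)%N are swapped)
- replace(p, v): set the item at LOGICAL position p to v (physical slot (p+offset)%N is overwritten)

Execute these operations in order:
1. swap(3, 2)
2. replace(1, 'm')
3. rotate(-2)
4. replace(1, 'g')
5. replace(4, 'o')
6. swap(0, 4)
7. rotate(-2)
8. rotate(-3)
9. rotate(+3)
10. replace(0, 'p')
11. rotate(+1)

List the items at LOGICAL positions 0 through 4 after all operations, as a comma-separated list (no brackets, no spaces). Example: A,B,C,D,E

Answer: C,o,g,A,p

Derivation:
After op 1 (swap(3, 2)): offset=0, physical=[A,B,D,C,E], logical=[A,B,D,C,E]
After op 2 (replace(1, 'm')): offset=0, physical=[A,m,D,C,E], logical=[A,m,D,C,E]
After op 3 (rotate(-2)): offset=3, physical=[A,m,D,C,E], logical=[C,E,A,m,D]
After op 4 (replace(1, 'g')): offset=3, physical=[A,m,D,C,g], logical=[C,g,A,m,D]
After op 5 (replace(4, 'o')): offset=3, physical=[A,m,o,C,g], logical=[C,g,A,m,o]
After op 6 (swap(0, 4)): offset=3, physical=[A,m,C,o,g], logical=[o,g,A,m,C]
After op 7 (rotate(-2)): offset=1, physical=[A,m,C,o,g], logical=[m,C,o,g,A]
After op 8 (rotate(-3)): offset=3, physical=[A,m,C,o,g], logical=[o,g,A,m,C]
After op 9 (rotate(+3)): offset=1, physical=[A,m,C,o,g], logical=[m,C,o,g,A]
After op 10 (replace(0, 'p')): offset=1, physical=[A,p,C,o,g], logical=[p,C,o,g,A]
After op 11 (rotate(+1)): offset=2, physical=[A,p,C,o,g], logical=[C,o,g,A,p]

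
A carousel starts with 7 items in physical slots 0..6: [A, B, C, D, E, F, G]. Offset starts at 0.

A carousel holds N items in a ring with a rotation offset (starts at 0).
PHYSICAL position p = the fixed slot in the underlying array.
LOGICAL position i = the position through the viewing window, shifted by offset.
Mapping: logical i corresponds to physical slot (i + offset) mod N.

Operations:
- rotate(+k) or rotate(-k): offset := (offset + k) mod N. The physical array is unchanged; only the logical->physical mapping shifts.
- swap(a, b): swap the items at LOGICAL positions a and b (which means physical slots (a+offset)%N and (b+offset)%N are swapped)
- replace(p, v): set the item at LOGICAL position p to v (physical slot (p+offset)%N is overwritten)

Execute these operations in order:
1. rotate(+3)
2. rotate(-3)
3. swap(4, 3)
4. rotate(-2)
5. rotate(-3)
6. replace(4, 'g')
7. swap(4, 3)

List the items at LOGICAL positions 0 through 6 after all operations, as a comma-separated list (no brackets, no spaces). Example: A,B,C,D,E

Answer: C,E,D,g,F,A,B

Derivation:
After op 1 (rotate(+3)): offset=3, physical=[A,B,C,D,E,F,G], logical=[D,E,F,G,A,B,C]
After op 2 (rotate(-3)): offset=0, physical=[A,B,C,D,E,F,G], logical=[A,B,C,D,E,F,G]
After op 3 (swap(4, 3)): offset=0, physical=[A,B,C,E,D,F,G], logical=[A,B,C,E,D,F,G]
After op 4 (rotate(-2)): offset=5, physical=[A,B,C,E,D,F,G], logical=[F,G,A,B,C,E,D]
After op 5 (rotate(-3)): offset=2, physical=[A,B,C,E,D,F,G], logical=[C,E,D,F,G,A,B]
After op 6 (replace(4, 'g')): offset=2, physical=[A,B,C,E,D,F,g], logical=[C,E,D,F,g,A,B]
After op 7 (swap(4, 3)): offset=2, physical=[A,B,C,E,D,g,F], logical=[C,E,D,g,F,A,B]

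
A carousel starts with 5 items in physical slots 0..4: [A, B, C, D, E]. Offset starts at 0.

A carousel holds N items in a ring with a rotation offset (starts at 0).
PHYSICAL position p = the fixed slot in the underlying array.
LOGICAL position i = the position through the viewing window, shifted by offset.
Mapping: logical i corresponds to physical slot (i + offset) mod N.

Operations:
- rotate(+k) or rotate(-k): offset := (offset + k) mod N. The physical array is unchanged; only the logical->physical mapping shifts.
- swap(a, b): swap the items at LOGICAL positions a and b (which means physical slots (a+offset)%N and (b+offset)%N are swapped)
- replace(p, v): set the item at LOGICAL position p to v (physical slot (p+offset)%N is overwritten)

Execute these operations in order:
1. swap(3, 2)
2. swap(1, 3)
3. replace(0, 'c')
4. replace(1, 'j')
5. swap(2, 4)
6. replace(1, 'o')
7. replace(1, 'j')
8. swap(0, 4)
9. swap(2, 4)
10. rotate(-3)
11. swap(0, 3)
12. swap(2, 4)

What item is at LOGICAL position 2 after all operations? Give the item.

Answer: j

Derivation:
After op 1 (swap(3, 2)): offset=0, physical=[A,B,D,C,E], logical=[A,B,D,C,E]
After op 2 (swap(1, 3)): offset=0, physical=[A,C,D,B,E], logical=[A,C,D,B,E]
After op 3 (replace(0, 'c')): offset=0, physical=[c,C,D,B,E], logical=[c,C,D,B,E]
After op 4 (replace(1, 'j')): offset=0, physical=[c,j,D,B,E], logical=[c,j,D,B,E]
After op 5 (swap(2, 4)): offset=0, physical=[c,j,E,B,D], logical=[c,j,E,B,D]
After op 6 (replace(1, 'o')): offset=0, physical=[c,o,E,B,D], logical=[c,o,E,B,D]
After op 7 (replace(1, 'j')): offset=0, physical=[c,j,E,B,D], logical=[c,j,E,B,D]
After op 8 (swap(0, 4)): offset=0, physical=[D,j,E,B,c], logical=[D,j,E,B,c]
After op 9 (swap(2, 4)): offset=0, physical=[D,j,c,B,E], logical=[D,j,c,B,E]
After op 10 (rotate(-3)): offset=2, physical=[D,j,c,B,E], logical=[c,B,E,D,j]
After op 11 (swap(0, 3)): offset=2, physical=[c,j,D,B,E], logical=[D,B,E,c,j]
After op 12 (swap(2, 4)): offset=2, physical=[c,E,D,B,j], logical=[D,B,j,c,E]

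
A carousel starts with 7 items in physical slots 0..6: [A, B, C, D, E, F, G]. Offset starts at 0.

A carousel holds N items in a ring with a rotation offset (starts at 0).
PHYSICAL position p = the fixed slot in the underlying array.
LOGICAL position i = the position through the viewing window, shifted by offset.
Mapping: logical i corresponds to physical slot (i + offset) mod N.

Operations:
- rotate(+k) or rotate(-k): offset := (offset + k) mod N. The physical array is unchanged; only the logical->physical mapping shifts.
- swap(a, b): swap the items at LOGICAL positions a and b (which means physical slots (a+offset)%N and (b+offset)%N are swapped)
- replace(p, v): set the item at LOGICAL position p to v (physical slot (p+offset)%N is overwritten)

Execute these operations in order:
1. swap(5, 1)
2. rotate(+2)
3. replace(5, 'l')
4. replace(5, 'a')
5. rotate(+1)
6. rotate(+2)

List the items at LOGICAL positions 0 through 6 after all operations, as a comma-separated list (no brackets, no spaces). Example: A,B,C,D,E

After op 1 (swap(5, 1)): offset=0, physical=[A,F,C,D,E,B,G], logical=[A,F,C,D,E,B,G]
After op 2 (rotate(+2)): offset=2, physical=[A,F,C,D,E,B,G], logical=[C,D,E,B,G,A,F]
After op 3 (replace(5, 'l')): offset=2, physical=[l,F,C,D,E,B,G], logical=[C,D,E,B,G,l,F]
After op 4 (replace(5, 'a')): offset=2, physical=[a,F,C,D,E,B,G], logical=[C,D,E,B,G,a,F]
After op 5 (rotate(+1)): offset=3, physical=[a,F,C,D,E,B,G], logical=[D,E,B,G,a,F,C]
After op 6 (rotate(+2)): offset=5, physical=[a,F,C,D,E,B,G], logical=[B,G,a,F,C,D,E]

Answer: B,G,a,F,C,D,E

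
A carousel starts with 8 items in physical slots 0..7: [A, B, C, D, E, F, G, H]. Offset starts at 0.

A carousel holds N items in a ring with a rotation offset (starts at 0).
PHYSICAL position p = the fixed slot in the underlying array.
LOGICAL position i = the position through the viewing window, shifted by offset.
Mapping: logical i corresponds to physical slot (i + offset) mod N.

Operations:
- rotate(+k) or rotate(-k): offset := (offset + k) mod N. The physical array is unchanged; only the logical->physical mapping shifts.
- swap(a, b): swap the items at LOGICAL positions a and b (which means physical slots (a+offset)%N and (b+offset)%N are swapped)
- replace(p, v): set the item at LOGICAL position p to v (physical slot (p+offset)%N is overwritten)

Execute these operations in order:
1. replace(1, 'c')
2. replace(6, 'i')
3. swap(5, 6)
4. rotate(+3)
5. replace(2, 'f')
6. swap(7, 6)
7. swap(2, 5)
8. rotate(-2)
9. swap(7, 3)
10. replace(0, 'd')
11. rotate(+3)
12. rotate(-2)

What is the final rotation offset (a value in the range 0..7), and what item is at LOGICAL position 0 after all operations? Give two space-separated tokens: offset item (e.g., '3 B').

Answer: 2 c

Derivation:
After op 1 (replace(1, 'c')): offset=0, physical=[A,c,C,D,E,F,G,H], logical=[A,c,C,D,E,F,G,H]
After op 2 (replace(6, 'i')): offset=0, physical=[A,c,C,D,E,F,i,H], logical=[A,c,C,D,E,F,i,H]
After op 3 (swap(5, 6)): offset=0, physical=[A,c,C,D,E,i,F,H], logical=[A,c,C,D,E,i,F,H]
After op 4 (rotate(+3)): offset=3, physical=[A,c,C,D,E,i,F,H], logical=[D,E,i,F,H,A,c,C]
After op 5 (replace(2, 'f')): offset=3, physical=[A,c,C,D,E,f,F,H], logical=[D,E,f,F,H,A,c,C]
After op 6 (swap(7, 6)): offset=3, physical=[A,C,c,D,E,f,F,H], logical=[D,E,f,F,H,A,C,c]
After op 7 (swap(2, 5)): offset=3, physical=[f,C,c,D,E,A,F,H], logical=[D,E,A,F,H,f,C,c]
After op 8 (rotate(-2)): offset=1, physical=[f,C,c,D,E,A,F,H], logical=[C,c,D,E,A,F,H,f]
After op 9 (swap(7, 3)): offset=1, physical=[E,C,c,D,f,A,F,H], logical=[C,c,D,f,A,F,H,E]
After op 10 (replace(0, 'd')): offset=1, physical=[E,d,c,D,f,A,F,H], logical=[d,c,D,f,A,F,H,E]
After op 11 (rotate(+3)): offset=4, physical=[E,d,c,D,f,A,F,H], logical=[f,A,F,H,E,d,c,D]
After op 12 (rotate(-2)): offset=2, physical=[E,d,c,D,f,A,F,H], logical=[c,D,f,A,F,H,E,d]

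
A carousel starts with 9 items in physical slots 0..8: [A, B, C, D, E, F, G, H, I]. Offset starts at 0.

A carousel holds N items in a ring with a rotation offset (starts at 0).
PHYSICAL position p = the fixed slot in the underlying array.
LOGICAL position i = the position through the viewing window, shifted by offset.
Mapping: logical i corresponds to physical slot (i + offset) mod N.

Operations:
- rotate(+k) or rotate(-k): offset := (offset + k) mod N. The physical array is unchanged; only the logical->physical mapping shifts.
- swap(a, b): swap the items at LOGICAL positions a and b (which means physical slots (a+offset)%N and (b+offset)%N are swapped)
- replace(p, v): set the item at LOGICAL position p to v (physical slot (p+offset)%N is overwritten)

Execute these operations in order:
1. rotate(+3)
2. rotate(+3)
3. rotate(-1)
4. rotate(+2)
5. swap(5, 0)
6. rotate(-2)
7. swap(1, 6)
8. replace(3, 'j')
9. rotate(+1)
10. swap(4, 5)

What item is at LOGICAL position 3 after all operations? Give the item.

Answer: A

Derivation:
After op 1 (rotate(+3)): offset=3, physical=[A,B,C,D,E,F,G,H,I], logical=[D,E,F,G,H,I,A,B,C]
After op 2 (rotate(+3)): offset=6, physical=[A,B,C,D,E,F,G,H,I], logical=[G,H,I,A,B,C,D,E,F]
After op 3 (rotate(-1)): offset=5, physical=[A,B,C,D,E,F,G,H,I], logical=[F,G,H,I,A,B,C,D,E]
After op 4 (rotate(+2)): offset=7, physical=[A,B,C,D,E,F,G,H,I], logical=[H,I,A,B,C,D,E,F,G]
After op 5 (swap(5, 0)): offset=7, physical=[A,B,C,H,E,F,G,D,I], logical=[D,I,A,B,C,H,E,F,G]
After op 6 (rotate(-2)): offset=5, physical=[A,B,C,H,E,F,G,D,I], logical=[F,G,D,I,A,B,C,H,E]
After op 7 (swap(1, 6)): offset=5, physical=[A,B,G,H,E,F,C,D,I], logical=[F,C,D,I,A,B,G,H,E]
After op 8 (replace(3, 'j')): offset=5, physical=[A,B,G,H,E,F,C,D,j], logical=[F,C,D,j,A,B,G,H,E]
After op 9 (rotate(+1)): offset=6, physical=[A,B,G,H,E,F,C,D,j], logical=[C,D,j,A,B,G,H,E,F]
After op 10 (swap(4, 5)): offset=6, physical=[A,G,B,H,E,F,C,D,j], logical=[C,D,j,A,G,B,H,E,F]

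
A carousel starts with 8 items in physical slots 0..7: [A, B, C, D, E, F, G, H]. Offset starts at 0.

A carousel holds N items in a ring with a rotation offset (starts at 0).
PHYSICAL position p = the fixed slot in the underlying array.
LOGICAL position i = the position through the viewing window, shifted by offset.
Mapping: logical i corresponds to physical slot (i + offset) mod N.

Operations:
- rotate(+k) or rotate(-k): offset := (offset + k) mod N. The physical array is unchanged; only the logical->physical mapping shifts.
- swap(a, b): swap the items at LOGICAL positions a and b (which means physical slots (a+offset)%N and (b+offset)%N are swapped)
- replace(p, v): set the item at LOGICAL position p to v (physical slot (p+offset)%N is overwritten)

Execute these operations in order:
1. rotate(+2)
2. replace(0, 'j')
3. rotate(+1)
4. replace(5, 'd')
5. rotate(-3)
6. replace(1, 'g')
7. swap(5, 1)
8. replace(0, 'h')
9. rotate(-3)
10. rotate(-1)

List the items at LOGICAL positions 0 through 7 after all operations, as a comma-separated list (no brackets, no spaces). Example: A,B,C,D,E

Answer: E,g,G,H,h,F,j,D

Derivation:
After op 1 (rotate(+2)): offset=2, physical=[A,B,C,D,E,F,G,H], logical=[C,D,E,F,G,H,A,B]
After op 2 (replace(0, 'j')): offset=2, physical=[A,B,j,D,E,F,G,H], logical=[j,D,E,F,G,H,A,B]
After op 3 (rotate(+1)): offset=3, physical=[A,B,j,D,E,F,G,H], logical=[D,E,F,G,H,A,B,j]
After op 4 (replace(5, 'd')): offset=3, physical=[d,B,j,D,E,F,G,H], logical=[D,E,F,G,H,d,B,j]
After op 5 (rotate(-3)): offset=0, physical=[d,B,j,D,E,F,G,H], logical=[d,B,j,D,E,F,G,H]
After op 6 (replace(1, 'g')): offset=0, physical=[d,g,j,D,E,F,G,H], logical=[d,g,j,D,E,F,G,H]
After op 7 (swap(5, 1)): offset=0, physical=[d,F,j,D,E,g,G,H], logical=[d,F,j,D,E,g,G,H]
After op 8 (replace(0, 'h')): offset=0, physical=[h,F,j,D,E,g,G,H], logical=[h,F,j,D,E,g,G,H]
After op 9 (rotate(-3)): offset=5, physical=[h,F,j,D,E,g,G,H], logical=[g,G,H,h,F,j,D,E]
After op 10 (rotate(-1)): offset=4, physical=[h,F,j,D,E,g,G,H], logical=[E,g,G,H,h,F,j,D]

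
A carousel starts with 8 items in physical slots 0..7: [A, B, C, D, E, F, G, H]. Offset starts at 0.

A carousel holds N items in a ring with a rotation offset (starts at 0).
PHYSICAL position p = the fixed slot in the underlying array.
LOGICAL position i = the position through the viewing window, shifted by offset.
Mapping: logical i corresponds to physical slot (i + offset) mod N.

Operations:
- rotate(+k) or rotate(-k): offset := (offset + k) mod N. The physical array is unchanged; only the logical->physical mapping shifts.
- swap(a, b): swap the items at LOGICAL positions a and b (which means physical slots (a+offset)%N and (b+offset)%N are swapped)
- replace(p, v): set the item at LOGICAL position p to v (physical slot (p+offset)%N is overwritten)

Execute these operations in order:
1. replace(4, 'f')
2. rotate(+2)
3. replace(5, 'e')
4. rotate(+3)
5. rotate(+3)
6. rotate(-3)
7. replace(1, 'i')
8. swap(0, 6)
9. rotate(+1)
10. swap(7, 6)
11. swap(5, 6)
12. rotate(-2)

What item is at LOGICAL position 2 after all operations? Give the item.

After op 1 (replace(4, 'f')): offset=0, physical=[A,B,C,D,f,F,G,H], logical=[A,B,C,D,f,F,G,H]
After op 2 (rotate(+2)): offset=2, physical=[A,B,C,D,f,F,G,H], logical=[C,D,f,F,G,H,A,B]
After op 3 (replace(5, 'e')): offset=2, physical=[A,B,C,D,f,F,G,e], logical=[C,D,f,F,G,e,A,B]
After op 4 (rotate(+3)): offset=5, physical=[A,B,C,D,f,F,G,e], logical=[F,G,e,A,B,C,D,f]
After op 5 (rotate(+3)): offset=0, physical=[A,B,C,D,f,F,G,e], logical=[A,B,C,D,f,F,G,e]
After op 6 (rotate(-3)): offset=5, physical=[A,B,C,D,f,F,G,e], logical=[F,G,e,A,B,C,D,f]
After op 7 (replace(1, 'i')): offset=5, physical=[A,B,C,D,f,F,i,e], logical=[F,i,e,A,B,C,D,f]
After op 8 (swap(0, 6)): offset=5, physical=[A,B,C,F,f,D,i,e], logical=[D,i,e,A,B,C,F,f]
After op 9 (rotate(+1)): offset=6, physical=[A,B,C,F,f,D,i,e], logical=[i,e,A,B,C,F,f,D]
After op 10 (swap(7, 6)): offset=6, physical=[A,B,C,F,D,f,i,e], logical=[i,e,A,B,C,F,D,f]
After op 11 (swap(5, 6)): offset=6, physical=[A,B,C,D,F,f,i,e], logical=[i,e,A,B,C,D,F,f]
After op 12 (rotate(-2)): offset=4, physical=[A,B,C,D,F,f,i,e], logical=[F,f,i,e,A,B,C,D]

Answer: i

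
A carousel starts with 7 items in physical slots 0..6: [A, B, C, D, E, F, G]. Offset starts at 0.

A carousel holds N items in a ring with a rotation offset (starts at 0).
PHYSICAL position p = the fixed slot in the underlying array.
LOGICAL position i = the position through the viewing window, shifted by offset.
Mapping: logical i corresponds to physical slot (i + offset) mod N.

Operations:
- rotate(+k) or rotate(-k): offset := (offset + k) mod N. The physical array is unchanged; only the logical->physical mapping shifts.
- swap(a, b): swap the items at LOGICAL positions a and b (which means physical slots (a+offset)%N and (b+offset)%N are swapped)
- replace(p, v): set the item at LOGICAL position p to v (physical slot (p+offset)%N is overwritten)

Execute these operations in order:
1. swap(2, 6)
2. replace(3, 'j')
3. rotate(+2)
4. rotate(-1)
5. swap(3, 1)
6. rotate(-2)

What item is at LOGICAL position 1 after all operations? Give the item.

Answer: A

Derivation:
After op 1 (swap(2, 6)): offset=0, physical=[A,B,G,D,E,F,C], logical=[A,B,G,D,E,F,C]
After op 2 (replace(3, 'j')): offset=0, physical=[A,B,G,j,E,F,C], logical=[A,B,G,j,E,F,C]
After op 3 (rotate(+2)): offset=2, physical=[A,B,G,j,E,F,C], logical=[G,j,E,F,C,A,B]
After op 4 (rotate(-1)): offset=1, physical=[A,B,G,j,E,F,C], logical=[B,G,j,E,F,C,A]
After op 5 (swap(3, 1)): offset=1, physical=[A,B,E,j,G,F,C], logical=[B,E,j,G,F,C,A]
After op 6 (rotate(-2)): offset=6, physical=[A,B,E,j,G,F,C], logical=[C,A,B,E,j,G,F]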